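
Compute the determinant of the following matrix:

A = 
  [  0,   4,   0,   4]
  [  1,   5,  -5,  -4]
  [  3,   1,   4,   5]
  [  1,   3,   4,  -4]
Cofactor expansion along row 1: det(A) = a₁₁M₁₁ - a₁₂M₁₂ + a₁₃M₁₃ - a₁₄M₁₄

M₁₁ = det[[5, -5, -4]; [1, 4, 5]; [3, 4, -4]]
  = (5)·((4)(-4) - (5)(4)) - (-5)·((1)(-4) - (5)(3)) + (-4)·((1)(4) - (4)(3))
  = (5)(-36) - (-5)(-19) + (-4)(-8)
  = -243
M₁₂ = det[[1, -5, -4]; [3, 4, 5]; [1, 4, -4]]
  = (1)·((4)(-4) - (5)(4)) - (-5)·((3)(-4) - (5)(1)) + (-4)·((3)(4) - (4)(1))
  = (1)(-36) - (-5)(-17) + (-4)(8)
  = -153
M₁₃ = det[[1, 5, -4]; [3, 1, 5]; [1, 3, -4]]
  = (1)·((1)(-4) - (5)(3)) - (5)·((3)(-4) - (5)(1)) + (-4)·((3)(3) - (1)(1))
  = (1)(-19) - (5)(-17) + (-4)(8)
  = 34
M₁₄ = det[[1, 5, -5]; [3, 1, 4]; [1, 3, 4]]
  = (1)·((1)(4) - (4)(3)) - (5)·((3)(4) - (4)(1)) + (-5)·((3)(3) - (1)(1))
  = (1)(-8) - (5)(8) + (-5)(8)
  = -88

det(A) = (0)(-243) - (4)(-153) + (0)(34) - (4)(-88) = 964

det(A) = 964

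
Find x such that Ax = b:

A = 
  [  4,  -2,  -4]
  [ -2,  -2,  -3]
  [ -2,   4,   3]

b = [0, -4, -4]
x = [1, -2, 2]

Row reduce the augmented matrix [A|b]:
R2 → R2 + (1/2)·R1
R3 → R3 + (1/2)·R1
R3 → R3 + (1)·R2
REF = 
  [  4,  -2,  -4,   0]
  [  0,  -3,  -5,  -4]
  [  0,   0,  -4,  -8]

Back-substitution:
x₃ = (-8) / (-4) = 2
x₂ = (-4 - (-5)(2)) / (-3) = -2
x₁ = (0 - (-2)(-2) - (-4)(2)) / 4 = 1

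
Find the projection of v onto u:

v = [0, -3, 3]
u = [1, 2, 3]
proj_u(v) = [3/14, 3/7, 9/14]

v·u = (0)(1) + (-3)(2) + (3)(3) = 3
u·u = (1)² + (2)² + (3)² = 14
proj_u(v) = (v·u / u·u) × u = (3/14) × u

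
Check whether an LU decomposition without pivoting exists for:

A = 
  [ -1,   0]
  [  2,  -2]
Yes.
A[1,1] = -1 ≠ 0, so Gaussian elimination proceeds without a row swap: multiplier ℓ₂₁ = (2)/(-1) = -2, and U[2,2] = -2 - (-2)(0) = -2.
L = 
  [  1,   0]
  [ -2,   1]
U = 
  [ -1,   0]
  [  0,  -2]
Check row 2 of LU: [(-2)(-1), (-2)(0) + (-2)] = [2, -2] = row 2 of A ✓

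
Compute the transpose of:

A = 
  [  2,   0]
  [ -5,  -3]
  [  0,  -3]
Aᵀ = 
  [  2,  -5,   0]
  [  0,  -3,  -3]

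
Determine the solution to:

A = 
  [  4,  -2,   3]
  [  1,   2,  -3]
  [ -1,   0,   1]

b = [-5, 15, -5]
Row reduce the augmented matrix [A|b]:
R2 → R2 - (1/4)·R1
R3 → R3 + (1/4)·R1
R3 → R3 + (1/5)·R2
REF = 
  [    4,    -2,     3,    -5]
  [    0,   5/2, -15/4,  65/4]
  [    0,     0,     1,    -3]

Back-substitution:
x₃ = (-3) / 1 = -3
x₂ = (65/4 - (-15/4)(-3)) / (5/2) = 2
x₁ = (-5 - (-2)(2) - (3)(-3)) / 4 = 2

x = [2, 2, -3]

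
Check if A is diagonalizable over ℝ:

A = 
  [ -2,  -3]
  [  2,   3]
Yes

tr(A) = 1, det(A) = 0
Characteristic polynomial: λ² - tr(A)λ + det(A) = λ² - λ
λ² - λ = λ(λ - 1)
Eigenvalues: 1, 0
λ=0: alg. mult. = 1, geom. mult. = 2 - rank(A - (0)I) = 2 - 1 = 1
λ=1: alg. mult. = 1, geom. mult. = 2 - rank(A - (1)I) = 2 - 1 = 1
Sum of geometric multiplicities equals n, so A has n independent eigenvectors.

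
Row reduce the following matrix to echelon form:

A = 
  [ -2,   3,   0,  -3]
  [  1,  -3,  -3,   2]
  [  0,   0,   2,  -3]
Row operations:
R2 → R2 + (1/2)·R1

Resulting echelon form:
REF = 
  [  -2,    3,    0,   -3]
  [   0, -3/2,   -3,  1/2]
  [   0,    0,    2,   -3]

Rank = 3 (number of non-zero pivot rows).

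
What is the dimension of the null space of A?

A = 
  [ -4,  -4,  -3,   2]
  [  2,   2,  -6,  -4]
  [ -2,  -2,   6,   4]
nullity(A) = 2

Row reduce:
R2 → R2 + (1/2)·R1
R3 → R3 - (1/2)·R1
R3 → R3 + (1)·R2
REF = 
  [   -4,    -4,    -3,     2]
  [    0,     0, -15/2,    -3]
  [    0,     0,     0,     0]
Pivot columns: 1, 3 → 2 pivots.
rank(A) = 2, so nullity(A) = 4 - 2 = 2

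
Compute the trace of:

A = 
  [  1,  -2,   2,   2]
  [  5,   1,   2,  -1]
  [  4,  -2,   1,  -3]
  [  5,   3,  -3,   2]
5

tr(A) = 1 + 1 + 1 + 2 = 5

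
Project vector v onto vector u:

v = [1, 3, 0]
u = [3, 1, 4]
proj_u(v) = [9/13, 3/13, 12/13]

v·u = (1)(3) + (3)(1) + (0)(4) = 6
u·u = (3)² + (1)² + (4)² = 26
proj_u(v) = (v·u / u·u) × u = (6/26) × u = (3/13) × u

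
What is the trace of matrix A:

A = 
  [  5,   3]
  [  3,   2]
7

tr(A) = 5 + 2 = 7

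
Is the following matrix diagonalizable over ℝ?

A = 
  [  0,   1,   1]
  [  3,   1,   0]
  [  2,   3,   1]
No

Characteristic polynomial: det(λI - A) = λ³ - 2λ² - 4λ - 4
By the rational root theorem any rational root is an integer dividing 4; none of those is a root, so p(λ) has no rational roots and hence (being an irreducible cubic) no repeated roots.
Discriminant of the cubic: Δ = -816
Δ < 0 ⇒ one real eigenvalue and a complex-conjugate pair: λ ≈ 3.48, -0.7399 + 0.7759i, -0.7399 - 0.7759i
Has complex eigenvalues (not diagonalizable over ℝ).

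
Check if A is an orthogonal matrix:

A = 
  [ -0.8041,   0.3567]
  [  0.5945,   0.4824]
No

AᵀA = 
  [  1,   0]
  [  0,   0.3599]
≠ I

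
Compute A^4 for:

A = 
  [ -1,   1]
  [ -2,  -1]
A² = A·A:
A²[1,1] = (-1)(-1) + (1)(-2) = -1
A²[1,2] = (-1)(1) + (1)(-1) = -2
A²[2,1] = (-2)(-1) + (-1)(-2) = 4
A²[2,2] = (-2)(1) + (-1)(-1) = -1
A² = 
  [ -1,  -2]
  [  4,  -1]

A^3 = A^2·A:
A^3[1,1] = (-1)(-1) + (-2)(-2) = 5
A^3[1,2] = (-1)(1) + (-2)(-1) = 1
A^3[2,1] = (4)(-1) + (-1)(-2) = -2
A^3[2,2] = (4)(1) + (-1)(-1) = 5
A^3 = 
  [  5,   1]
  [ -2,   5]

A^4 = A^3·A:
A^4[1,1] = (5)(-1) + (1)(-2) = -7
A^4[1,2] = (5)(1) + (1)(-1) = 4
A^4[2,1] = (-2)(-1) + (5)(-2) = -8
A^4[2,2] = (-2)(1) + (5)(-1) = -7
A^4 = 
  [ -7,   4]
  [ -8,  -7]

Therefore
A^4 = 
  [ -7,   4]
  [ -8,  -7]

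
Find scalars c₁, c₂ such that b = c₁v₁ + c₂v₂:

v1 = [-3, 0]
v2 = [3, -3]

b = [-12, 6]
c1 = 2, c2 = -2

b = 2·v1 + -2·v2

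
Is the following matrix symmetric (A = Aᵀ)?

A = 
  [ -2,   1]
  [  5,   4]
No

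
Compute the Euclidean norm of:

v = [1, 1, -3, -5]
6

||v||₂ = √((1)² + (1)² + (-3)² + (-5)²) = √36 = 6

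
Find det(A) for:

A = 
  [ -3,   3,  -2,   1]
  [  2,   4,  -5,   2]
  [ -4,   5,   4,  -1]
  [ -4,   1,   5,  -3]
Cofactor expansion along row 1: det(A) = a₁₁M₁₁ - a₁₂M₁₂ + a₁₃M₁₃ - a₁₄M₁₄

M₁₁ = det[[4, -5, 2]; [5, 4, -1]; [1, 5, -3]]
  = (4)·((4)(-3) - (-1)(5)) - (-5)·((5)(-3) - (-1)(1)) + (2)·((5)(5) - (4)(1))
  = (4)(-7) - (-5)(-14) + (2)(21)
  = -56
M₁₂ = det[[2, -5, 2]; [-4, 4, -1]; [-4, 5, -3]]
  = (2)·((4)(-3) - (-1)(5)) - (-5)·((-4)(-3) - (-1)(-4)) + (2)·((-4)(5) - (4)(-4))
  = (2)(-7) - (-5)(8) + (2)(-4)
  = 18
M₁₃ = det[[2, 4, 2]; [-4, 5, -1]; [-4, 1, -3]]
  = (2)·((5)(-3) - (-1)(1)) - (4)·((-4)(-3) - (-1)(-4)) + (2)·((-4)(1) - (5)(-4))
  = (2)(-14) - (4)(8) + (2)(16)
  = -28
M₁₄ = det[[2, 4, -5]; [-4, 5, 4]; [-4, 1, 5]]
  = (2)·((5)(5) - (4)(1)) - (4)·((-4)(5) - (4)(-4)) + (-5)·((-4)(1) - (5)(-4))
  = (2)(21) - (4)(-4) + (-5)(16)
  = -22

det(A) = (-3)(-56) - (3)(18) + (-2)(-28) - (1)(-22) = 192

det(A) = 192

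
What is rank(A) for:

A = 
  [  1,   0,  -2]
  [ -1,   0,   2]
rank(A) = 1

Row reduce:
R2 → R2 + (1)·R1
REF = 
  [  1,   0,  -2]
  [  0,   0,   0]
Pivot columns: 1 → 1 pivot.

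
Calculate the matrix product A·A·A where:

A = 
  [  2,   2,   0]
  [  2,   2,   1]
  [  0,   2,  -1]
A^3 = 
  [ 32,  36,   6]
  [ 36,  38,   9]
  [ 12,  18,  -1]

A² = A·A:
A²[1,1] = (2)(2) + (2)(2) + (0)(0) = 8
A²[1,2] = (2)(2) + (2)(2) + (0)(2) = 8
A²[1,3] = (2)(0) + (2)(1) + (0)(-1) = 2
A²[2,1] = (2)(2) + (2)(2) + (1)(0) = 8
A²[2,2] = (2)(2) + (2)(2) + (1)(2) = 10
A²[2,3] = (2)(0) + (2)(1) + (1)(-1) = 1
A²[3,1] = (0)(2) + (2)(2) + (-1)(0) = 4
A²[3,2] = (0)(2) + (2)(2) + (-1)(2) = 2
A²[3,3] = (0)(0) + (2)(1) + (-1)(-1) = 3
A² = 
  [  8,   8,   2]
  [  8,  10,   1]
  [  4,   2,   3]

A^3 = A^2·A:
A^3[1,1] = (8)(2) + (8)(2) + (2)(0) = 32
A^3[1,2] = (8)(2) + (8)(2) + (2)(2) = 36
A^3[1,3] = (8)(0) + (8)(1) + (2)(-1) = 6
A^3[2,1] = (8)(2) + (10)(2) + (1)(0) = 36
A^3[2,2] = (8)(2) + (10)(2) + (1)(2) = 38
A^3[2,3] = (8)(0) + (10)(1) + (1)(-1) = 9
A^3[3,1] = (4)(2) + (2)(2) + (3)(0) = 12
A^3[3,2] = (4)(2) + (2)(2) + (3)(2) = 18
A^3[3,3] = (4)(0) + (2)(1) + (3)(-1) = -1
A^3 = 
  [ 32,  36,   6]
  [ 36,  38,   9]
  [ 12,  18,  -1]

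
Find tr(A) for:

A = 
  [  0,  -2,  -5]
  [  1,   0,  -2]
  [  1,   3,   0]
0

tr(A) = 0 + 0 + 0 = 0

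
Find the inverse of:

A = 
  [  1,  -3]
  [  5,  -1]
det(A) = (1)(-1) - (-3)(5) = 14
For a 2×2 matrix, A⁻¹ = (1/det(A)) · [[d, -b], [-c, a]]
    = (1/14) · [[-1, 3], [-5, 1]]

A⁻¹ = 
  [-1/14,  3/14]
  [-5/14,  1/14]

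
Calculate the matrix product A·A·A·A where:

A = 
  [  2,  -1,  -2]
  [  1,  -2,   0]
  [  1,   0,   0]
A^4 = 
  [ -7,   4,   4]
  [ -4,  11,  -2]
  [ -2,  -1,  -2]

A² = A·A:
A²[1,1] = (2)(2) + (-1)(1) + (-2)(1) = 1
A²[1,2] = (2)(-1) + (-1)(-2) + (-2)(0) = 0
A²[1,3] = (2)(-2) + (-1)(0) + (-2)(0) = -4
A²[2,1] = (1)(2) + (-2)(1) + (0)(1) = 0
A²[2,2] = (1)(-1) + (-2)(-2) + (0)(0) = 3
A²[2,3] = (1)(-2) + (-2)(0) + (0)(0) = -2
A²[3,1] = (1)(2) + (0)(1) + (0)(1) = 2
A²[3,2] = (1)(-1) + (0)(-2) + (0)(0) = -1
A²[3,3] = (1)(-2) + (0)(0) + (0)(0) = -2
A² = 
  [  1,   0,  -4]
  [  0,   3,  -2]
  [  2,  -1,  -2]

A^3 = A^2·A:
A^3[1,1] = (1)(2) + (0)(1) + (-4)(1) = -2
A^3[1,2] = (1)(-1) + (0)(-2) + (-4)(0) = -1
A^3[1,3] = (1)(-2) + (0)(0) + (-4)(0) = -2
A^3[2,1] = (0)(2) + (3)(1) + (-2)(1) = 1
A^3[2,2] = (0)(-1) + (3)(-2) + (-2)(0) = -6
A^3[2,3] = (0)(-2) + (3)(0) + (-2)(0) = 0
A^3[3,1] = (2)(2) + (-1)(1) + (-2)(1) = 1
A^3[3,2] = (2)(-1) + (-1)(-2) + (-2)(0) = 0
A^3[3,3] = (2)(-2) + (-1)(0) + (-2)(0) = -4
A^3 = 
  [ -2,  -1,  -2]
  [  1,  -6,   0]
  [  1,   0,  -4]

A^4 = A^3·A:
A^4[1,1] = (-2)(2) + (-1)(1) + (-2)(1) = -7
A^4[1,2] = (-2)(-1) + (-1)(-2) + (-2)(0) = 4
A^4[1,3] = (-2)(-2) + (-1)(0) + (-2)(0) = 4
A^4[2,1] = (1)(2) + (-6)(1) + (0)(1) = -4
A^4[2,2] = (1)(-1) + (-6)(-2) + (0)(0) = 11
A^4[2,3] = (1)(-2) + (-6)(0) + (0)(0) = -2
A^4[3,1] = (1)(2) + (0)(1) + (-4)(1) = -2
A^4[3,2] = (1)(-1) + (0)(-2) + (-4)(0) = -1
A^4[3,3] = (1)(-2) + (0)(0) + (-4)(0) = -2
A^4 = 
  [ -7,   4,   4]
  [ -4,  11,  -2]
  [ -2,  -1,  -2]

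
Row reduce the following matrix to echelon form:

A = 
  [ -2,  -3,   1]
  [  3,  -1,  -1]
Row operations:
R2 → R2 + (3/2)·R1

Resulting echelon form:
REF = 
  [   -2,    -3,     1]
  [    0, -11/2,   1/2]

Rank = 2 (number of non-zero pivot rows).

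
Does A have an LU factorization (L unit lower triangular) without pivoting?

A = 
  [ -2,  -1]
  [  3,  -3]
Yes.
A[1,1] = -2 ≠ 0, so Gaussian elimination proceeds without a row swap: multiplier ℓ₂₁ = (3)/(-2) = -3/2, and U[2,2] = -3 - (-3/2)(-1) = -9/2.
L = 
  [   1,    0]
  [-3/2,    1]
U = 
  [  -2,   -1]
  [   0, -9/2]
Check row 2 of LU: [(-3/2)(-2), (-3/2)(-1) + (-9/2)] = [3, -3] = row 2 of A ✓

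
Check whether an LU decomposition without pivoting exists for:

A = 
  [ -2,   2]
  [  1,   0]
Yes.
A[1,1] = -2 ≠ 0, so Gaussian elimination proceeds without a row swap: multiplier ℓ₂₁ = (1)/(-2) = -1/2, and U[2,2] = 0 - (-1/2)(2) = 1.
L = 
  [   1,    0]
  [-1/2,    1]
U = 
  [ -2,   2]
  [  0,   1]
Check row 2 of LU: [(-1/2)(-2), (-1/2)(2) + 1] = [1, 0] = row 2 of A ✓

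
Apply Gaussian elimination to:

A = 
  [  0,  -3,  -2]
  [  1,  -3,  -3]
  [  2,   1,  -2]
Row operations:
Swap R1 ↔ R2
R3 → R3 - (2)·R1
R3 → R3 + (7/3)·R2

Resulting echelon form:
REF = 
  [   1,   -3,   -3]
  [   0,   -3,   -2]
  [   0,    0, -2/3]

Rank = 3 (number of non-zero pivot rows).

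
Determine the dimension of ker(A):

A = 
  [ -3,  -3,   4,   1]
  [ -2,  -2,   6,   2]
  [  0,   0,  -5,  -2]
nullity(A) = 2

Row reduce:
R2 → R2 - (2/3)·R1
R3 → R3 + (3/2)·R2
REF = 
  [  -3,   -3,    4,    1]
  [   0,    0, 10/3,  4/3]
  [   0,    0,    0,    0]
Pivot columns: 1, 3 → 2 pivots.
rank(A) = 2, so nullity(A) = 4 - 2 = 2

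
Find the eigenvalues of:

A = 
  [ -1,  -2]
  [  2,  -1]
λ = -1 + 2i, -1 - 2i  (≈ -1 + 2i, -1 - 2i)

tr(A) = -2, det(A) = 5
Characteristic polynomial: λ² - tr(A)λ + det(A) = λ² + 2λ + 5
λ² + 2λ + 5 = 0  ⇒  λ = (-2 ± √((2)² - 4·(5)))/2 = (-2 ± √(-16))/2
  = -1 + 2i,  -1 - 2i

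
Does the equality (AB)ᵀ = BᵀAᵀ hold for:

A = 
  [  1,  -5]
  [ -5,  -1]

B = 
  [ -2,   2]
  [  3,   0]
Yes

(AB)ᵀ = 
  [-17,   7]
  [  2, -10]

BᵀAᵀ = 
  [-17,   7]
  [  2, -10]

Both sides are equal — this is the standard identity (AB)ᵀ = BᵀAᵀ, which holds for all A, B.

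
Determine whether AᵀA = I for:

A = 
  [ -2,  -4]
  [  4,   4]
No

AᵀA = 
  [ 20,  24]
  [ 24,  32]
≠ I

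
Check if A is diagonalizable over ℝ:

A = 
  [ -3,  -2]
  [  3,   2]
Yes

tr(A) = -1, det(A) = 0
Characteristic polynomial: λ² - tr(A)λ + det(A) = λ² + λ
λ² + λ = λ(λ + 1)
Eigenvalues: 0, -1
λ=-1: alg. mult. = 1, geom. mult. = 2 - rank(A - (-1)I) = 2 - 1 = 1
λ=0: alg. mult. = 1, geom. mult. = 2 - rank(A - (0)I) = 2 - 1 = 1
Sum of geometric multiplicities equals n, so A has n independent eigenvectors.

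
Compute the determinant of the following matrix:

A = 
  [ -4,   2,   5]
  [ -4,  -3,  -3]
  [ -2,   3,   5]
-14

Cofactor expansion along row 1:
det(A) = (-4)·((-3)(5) - (-3)(3)) - (2)·((-4)(5) - (-3)(-2)) + (5)·((-4)(3) - (-3)(-2))
  = (-4)(-6) - (2)(-26) + (5)(-18)
  = -14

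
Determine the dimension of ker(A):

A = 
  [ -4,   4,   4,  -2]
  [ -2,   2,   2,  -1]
nullity(A) = 3

Row reduce:
R2 → R2 - (1/2)·R1
REF = 
  [ -4,   4,   4,  -2]
  [  0,   0,   0,   0]
Pivot columns: 1 → 1 pivot.
rank(A) = 1, so nullity(A) = 4 - 1 = 3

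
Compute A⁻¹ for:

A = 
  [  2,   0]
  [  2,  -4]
det(A) = (2)(-4) - (0)(2) = -8
For a 2×2 matrix, A⁻¹ = (1/det(A)) · [[d, -b], [-c, a]]
    = (-1/8) · [[-4, 0], [-2, 2]]

A⁻¹ = 
  [ 1/2,    0]
  [ 1/4, -1/4]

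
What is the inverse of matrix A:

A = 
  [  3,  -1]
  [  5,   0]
det(A) = (3)(0) - (-1)(5) = 5
For a 2×2 matrix, A⁻¹ = (1/det(A)) · [[d, -b], [-c, a]]
    = (1/5) · [[0, 1], [-5, 3]]

A⁻¹ = 
  [  0, 1/5]
  [ -1, 3/5]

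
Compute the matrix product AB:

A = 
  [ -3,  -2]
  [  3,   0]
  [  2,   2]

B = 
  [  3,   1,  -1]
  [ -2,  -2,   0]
A is 3×2 and B is 2×3, so AB is 3×3. Each entry is (row of A)·(column of B):
AB[1,1] = (-3)(3) + (-2)(-2) = -5
AB[1,2] = (-3)(1) + (-2)(-2) = 1
AB[1,3] = (-3)(-1) + (-2)(0) = 3
AB[2,1] = (3)(3) + (0)(-2) = 9
AB[2,2] = (3)(1) + (0)(-2) = 3
AB[2,3] = (3)(-1) + (0)(0) = -3
AB[3,1] = (2)(3) + (2)(-2) = 2
AB[3,2] = (2)(1) + (2)(-2) = -2
AB[3,3] = (2)(-1) + (2)(0) = -2

AB = 
  [ -5,   1,   3]
  [  9,   3,  -3]
  [  2,  -2,  -2]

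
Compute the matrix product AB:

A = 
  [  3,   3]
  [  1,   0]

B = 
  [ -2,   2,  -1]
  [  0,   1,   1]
AB = 
  [ -6,   9,   0]
  [ -2,   2,  -1]

A is 2×2 and B is 2×3, so AB is 2×3. Each entry is (row of A)·(column of B):
AB[1,1] = (3)(-2) + (3)(0) = -6
AB[1,2] = (3)(2) + (3)(1) = 9
AB[1,3] = (3)(-1) + (3)(1) = 0
AB[2,1] = (1)(-2) + (0)(0) = -2
AB[2,2] = (1)(2) + (0)(1) = 2
AB[2,3] = (1)(-1) + (0)(1) = -1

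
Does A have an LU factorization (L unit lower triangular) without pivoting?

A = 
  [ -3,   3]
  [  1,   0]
Yes.
A[1,1] = -3 ≠ 0, so Gaussian elimination proceeds without a row swap: multiplier ℓ₂₁ = (1)/(-3) = -1/3, and U[2,2] = 0 - (-1/3)(3) = 1.
L = 
  [   1,    0]
  [-1/3,    1]
U = 
  [ -3,   3]
  [  0,   1]
Check row 2 of LU: [(-1/3)(-3), (-1/3)(3) + 1] = [1, 0] = row 2 of A ✓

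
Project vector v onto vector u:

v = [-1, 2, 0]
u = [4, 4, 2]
proj_u(v) = [4/9, 4/9, 2/9]

v·u = (-1)(4) + (2)(4) + (0)(2) = 4
u·u = (4)² + (4)² + (2)² = 36
proj_u(v) = (v·u / u·u) × u = (4/36) × u = (1/9) × u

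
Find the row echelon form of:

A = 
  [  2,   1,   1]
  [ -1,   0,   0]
Row operations:
R2 → R2 + (1/2)·R1

Resulting echelon form:
REF = 
  [  2,   1,   1]
  [  0, 1/2, 1/2]

Rank = 2 (number of non-zero pivot rows).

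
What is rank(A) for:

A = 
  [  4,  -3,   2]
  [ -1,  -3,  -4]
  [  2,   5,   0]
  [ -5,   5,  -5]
rank(A) = 3

Row reduce:
R2 → R2 + (1/4)·R1
R3 → R3 - (1/2)·R1
R4 → R4 + (5/4)·R1
R3 → R3 + (26/15)·R2
R4 → R4 + (1/3)·R2
R4 → R4 - (55/106)·R3
REF = 
  [      4,      -3,       2]
  [      0,   -15/4,    -7/2]
  [      0,       0, -106/15]
  [      0,       0,       0]
Pivot columns: 1, 2, 3 → 3 pivots.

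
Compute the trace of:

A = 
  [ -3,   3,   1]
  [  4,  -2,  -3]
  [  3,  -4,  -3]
-8

tr(A) = -3 + -2 + -3 = -8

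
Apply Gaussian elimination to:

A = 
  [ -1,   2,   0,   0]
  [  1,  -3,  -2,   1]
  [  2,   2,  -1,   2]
Row operations:
R2 → R2 + (1)·R1
R3 → R3 + (2)·R1
R3 → R3 + (6)·R2

Resulting echelon form:
REF = 
  [ -1,   2,   0,   0]
  [  0,  -1,  -2,   1]
  [  0,   0, -13,   8]

Rank = 3 (number of non-zero pivot rows).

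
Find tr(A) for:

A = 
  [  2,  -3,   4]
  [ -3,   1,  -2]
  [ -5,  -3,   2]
5

tr(A) = 2 + 1 + 2 = 5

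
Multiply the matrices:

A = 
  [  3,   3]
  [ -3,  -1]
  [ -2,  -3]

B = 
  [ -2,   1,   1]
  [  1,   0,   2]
A is 3×2 and B is 2×3, so AB is 3×3. Each entry is (row of A)·(column of B):
AB[1,1] = (3)(-2) + (3)(1) = -3
AB[1,2] = (3)(1) + (3)(0) = 3
AB[1,3] = (3)(1) + (3)(2) = 9
AB[2,1] = (-3)(-2) + (-1)(1) = 5
AB[2,2] = (-3)(1) + (-1)(0) = -3
AB[2,3] = (-3)(1) + (-1)(2) = -5
AB[3,1] = (-2)(-2) + (-3)(1) = 1
AB[3,2] = (-2)(1) + (-3)(0) = -2
AB[3,3] = (-2)(1) + (-3)(2) = -8

AB = 
  [ -3,   3,   9]
  [  5,  -3,  -5]
  [  1,  -2,  -8]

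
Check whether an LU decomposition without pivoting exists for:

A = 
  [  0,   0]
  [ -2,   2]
No.
A[1,1] = 0 but A[2,1] = -2 ≠ 0. Any LU with L unit lower triangular has (LU)[1,1] = U[1,1] and (LU)[2,1] = L[2,1]·U[1,1]; matching A forces U[1,1] = 0, which then forces (LU)[2,1] = 0 ≠ -2. A row swap (pivoting) is required.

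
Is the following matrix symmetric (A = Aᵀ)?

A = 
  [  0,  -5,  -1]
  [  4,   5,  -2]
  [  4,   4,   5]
No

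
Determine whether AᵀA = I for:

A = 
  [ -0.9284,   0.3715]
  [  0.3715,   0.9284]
Yes

AᵀA = 
  [  0.9999,   0]
  [  0,   0.9999]
≈ I (equal to I up to the 4-dp rounding of the entries)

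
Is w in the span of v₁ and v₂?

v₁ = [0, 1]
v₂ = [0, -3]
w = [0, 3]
Yes

Form the augmented matrix and row-reduce:
[v₁|v₂|w] = 
  [  0,   0,   0]
  [  1,  -3,   3]
Swap R1 ↔ R2
REF = 
  [  1,  -3,   3]
  [  0,   0,   0]

No row of the form [0 0 | nonzero], so the system is consistent. Back-substitution gives c₁ = 3, c₂ = 0: w = (3)·v₁ + (0)·v₂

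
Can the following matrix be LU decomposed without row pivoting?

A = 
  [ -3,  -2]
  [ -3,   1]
Yes.
A[1,1] = -3 ≠ 0, so Gaussian elimination proceeds without a row swap: multiplier ℓ₂₁ = (-3)/(-3) = 1, and U[2,2] = 1 - (1)(-2) = 3.
L = 
  [  1,   0]
  [  1,   1]
U = 
  [ -3,  -2]
  [  0,   3]
Check row 2 of LU: [(1)(-3), (1)(-2) + 3] = [-3, 1] = row 2 of A ✓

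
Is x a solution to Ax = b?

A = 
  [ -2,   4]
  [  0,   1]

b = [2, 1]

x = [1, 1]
Yes

Ax = [2, 1] = b ✓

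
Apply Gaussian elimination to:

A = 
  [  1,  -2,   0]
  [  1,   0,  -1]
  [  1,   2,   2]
Row operations:
R2 → R2 - (1)·R1
R3 → R3 - (1)·R1
R3 → R3 - (2)·R2

Resulting echelon form:
REF = 
  [  1,  -2,   0]
  [  0,   2,  -1]
  [  0,   0,   4]

Rank = 3 (number of non-zero pivot rows).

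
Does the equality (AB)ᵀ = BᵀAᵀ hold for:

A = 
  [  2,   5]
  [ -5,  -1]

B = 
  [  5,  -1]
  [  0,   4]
Yes

(AB)ᵀ = 
  [ 10, -25]
  [ 18,   1]

BᵀAᵀ = 
  [ 10, -25]
  [ 18,   1]

Both sides are equal — this is the standard identity (AB)ᵀ = BᵀAᵀ, which holds for all A, B.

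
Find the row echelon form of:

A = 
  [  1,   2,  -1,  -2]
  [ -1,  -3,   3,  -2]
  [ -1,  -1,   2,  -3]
Row operations:
R2 → R2 + (1)·R1
R3 → R3 + (1)·R1
R3 → R3 + (1)·R2

Resulting echelon form:
REF = 
  [  1,   2,  -1,  -2]
  [  0,  -1,   2,  -4]
  [  0,   0,   3,  -9]

Rank = 3 (number of non-zero pivot rows).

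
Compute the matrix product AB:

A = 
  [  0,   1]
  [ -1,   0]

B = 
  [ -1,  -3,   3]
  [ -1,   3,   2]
A is 2×2 and B is 2×3, so AB is 2×3. Each entry is (row of A)·(column of B):
AB[1,1] = (0)(-1) + (1)(-1) = -1
AB[1,2] = (0)(-3) + (1)(3) = 3
AB[1,3] = (0)(3) + (1)(2) = 2
AB[2,1] = (-1)(-1) + (0)(-1) = 1
AB[2,2] = (-1)(-3) + (0)(3) = 3
AB[2,3] = (-1)(3) + (0)(2) = -3

AB = 
  [ -1,   3,   2]
  [  1,   3,  -3]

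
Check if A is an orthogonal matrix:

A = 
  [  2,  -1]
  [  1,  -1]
No

AᵀA = 
  [  5,  -3]
  [ -3,   2]
≠ I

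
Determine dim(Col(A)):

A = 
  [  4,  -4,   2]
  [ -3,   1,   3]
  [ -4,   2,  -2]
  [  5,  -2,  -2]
Row reduce:
R2 → R2 + (3/4)·R1
R3 → R3 + (1)·R1
R4 → R4 - (5/4)·R1
R3 → R3 - (1)·R2
R4 → R4 + (3/2)·R2
R4 → R4 + (1/2)·R3
REF = 
  [   4,   -4,    2]
  [   0,   -2,  9/2]
  [   0,    0, -9/2]
  [   0,    0,    0]
Pivot columns: 1, 2, 3 → 3 pivots.
dim(Col(A)) = number of pivot columns = 3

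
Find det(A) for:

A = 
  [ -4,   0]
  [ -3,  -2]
For a 2×2 matrix, det = ad - bc = (-4)(-2) - (0)(-3) = 8

det(A) = 8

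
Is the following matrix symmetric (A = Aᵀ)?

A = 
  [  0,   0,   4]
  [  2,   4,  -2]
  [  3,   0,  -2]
No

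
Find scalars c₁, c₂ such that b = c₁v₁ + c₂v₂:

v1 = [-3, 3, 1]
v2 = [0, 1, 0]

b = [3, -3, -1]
c1 = -1, c2 = 0

b = -1·v1 + 0·v2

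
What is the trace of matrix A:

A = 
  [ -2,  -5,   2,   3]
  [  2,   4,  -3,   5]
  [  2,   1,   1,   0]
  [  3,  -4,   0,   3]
6

tr(A) = -2 + 4 + 1 + 3 = 6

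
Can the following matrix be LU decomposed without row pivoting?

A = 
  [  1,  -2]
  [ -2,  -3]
Yes.
A[1,1] = 1 ≠ 0, so Gaussian elimination proceeds without a row swap: multiplier ℓ₂₁ = (-2)/(1) = -2, and U[2,2] = -3 - (-2)(-2) = -7.
L = 
  [  1,   0]
  [ -2,   1]
U = 
  [  1,  -2]
  [  0,  -7]
Check row 2 of LU: [(-2)(1), (-2)(-2) + (-7)] = [-2, -3] = row 2 of A ✓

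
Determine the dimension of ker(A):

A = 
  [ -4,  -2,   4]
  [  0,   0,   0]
nullity(A) = 2

Row reduce:
(no row operations needed)
REF = 
  [ -4,  -2,   4]
  [  0,   0,   0]
Pivot columns: 1 → 1 pivot.
rank(A) = 1, so nullity(A) = 3 - 1 = 2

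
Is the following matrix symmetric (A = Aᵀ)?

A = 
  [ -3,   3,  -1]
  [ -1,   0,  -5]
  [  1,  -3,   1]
No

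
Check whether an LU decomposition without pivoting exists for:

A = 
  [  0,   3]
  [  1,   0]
No.
A[1,1] = 0 but A[2,1] = 1 ≠ 0. Any LU with L unit lower triangular has (LU)[1,1] = U[1,1] and (LU)[2,1] = L[2,1]·U[1,1]; matching A forces U[1,1] = 0, which then forces (LU)[2,1] = 0 ≠ 1. A row swap (pivoting) is required.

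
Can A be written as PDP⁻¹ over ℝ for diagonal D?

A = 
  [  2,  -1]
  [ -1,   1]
Yes

tr(A) = 3, det(A) = 1
Characteristic polynomial: λ² - tr(A)λ + det(A) = λ² - 3λ + 1
λ² - 3λ + 1 = 0  ⇒  λ = (3 ± √((-3)² - 4·(1)))/2 = (3 ± √(5))/2
  = (3 + √5)/2,  (3 - √5)/2
Eigenvalues: (3 + √5)/2, (3 - √5)/2  (≈ 2.618, 0.382)
The two irrational eigenvalues are distinct (simple), so each has alg. mult. = geom. mult. = 1.
Sum of geometric multiplicities equals n, so A has n independent eigenvectors.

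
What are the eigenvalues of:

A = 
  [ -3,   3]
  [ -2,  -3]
tr(A) = -6, det(A) = 15
Characteristic polynomial: λ² - tr(A)λ + det(A) = λ² + 6λ + 15
λ² + 6λ + 15 = 0  ⇒  λ = (-6 ± √((6)² - 4·(15)))/2 = (-6 ± √(-24))/2
  = -3 + i√6,  -3 - i√6

λ = -3 + i√6, -3 - i√6  (≈ -3 + 2.449i, -3 - 2.449i)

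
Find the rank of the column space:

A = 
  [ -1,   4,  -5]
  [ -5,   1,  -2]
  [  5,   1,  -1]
Row reduce:
R2 → R2 - (5)·R1
R3 → R3 + (5)·R1
R3 → R3 + (21/19)·R2
REF = 
  [    -1,      4,     -5]
  [     0,    -19,     23]
  [     0,      0, -11/19]
Pivot columns: 1, 2, 3 → 3 pivots.
dim(Col(A)) = number of pivot columns = 3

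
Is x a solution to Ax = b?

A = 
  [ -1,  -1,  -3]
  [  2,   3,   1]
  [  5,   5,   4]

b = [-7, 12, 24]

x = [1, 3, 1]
Yes

Ax = [-7, 12, 24] = b ✓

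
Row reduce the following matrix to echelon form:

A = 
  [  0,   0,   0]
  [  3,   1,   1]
Row operations:
Swap R1 ↔ R2

Resulting echelon form:
REF = 
  [  3,   1,   1]
  [  0,   0,   0]

Rank = 1 (number of non-zero pivot rows).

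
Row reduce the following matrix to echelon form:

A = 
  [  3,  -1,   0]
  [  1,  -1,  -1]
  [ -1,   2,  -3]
Row operations:
R2 → R2 - (1/3)·R1
R3 → R3 + (1/3)·R1
R3 → R3 + (5/2)·R2

Resulting echelon form:
REF = 
  [    3,    -1,     0]
  [    0,  -2/3,    -1]
  [    0,     0, -11/2]

Rank = 3 (number of non-zero pivot rows).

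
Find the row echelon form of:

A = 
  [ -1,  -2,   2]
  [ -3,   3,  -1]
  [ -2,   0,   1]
Row operations:
R2 → R2 - (3)·R1
R3 → R3 - (2)·R1
R3 → R3 - (4/9)·R2

Resulting echelon form:
REF = 
  [ -1,  -2,   2]
  [  0,   9,  -7]
  [  0,   0, 1/9]

Rank = 3 (number of non-zero pivot rows).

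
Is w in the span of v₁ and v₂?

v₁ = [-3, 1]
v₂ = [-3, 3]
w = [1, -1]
Yes

Form the augmented matrix and row-reduce:
[v₁|v₂|w] = 
  [ -3,  -3,   1]
  [  1,   3,  -1]
R2 → R2 + (1/3)·R1
REF = 
  [  -3,   -3,    1]
  [   0,    2, -2/3]

No row of the form [0 0 | nonzero], so the system is consistent. Back-substitution gives c₁ = 0, c₂ = -1/3: w = (0)·v₁ + (-1/3)·v₂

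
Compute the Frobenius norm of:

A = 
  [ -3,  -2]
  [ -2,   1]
||A||_F = 4.243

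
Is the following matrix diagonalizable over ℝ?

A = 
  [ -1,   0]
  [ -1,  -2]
Yes

tr(A) = -3, det(A) = 2
Characteristic polynomial: λ² - tr(A)λ + det(A) = λ² + 3λ + 2
λ² + 3λ + 2 = (λ + 2)(λ + 1)
Eigenvalues: -1, -2
λ=-2: alg. mult. = 1, geom. mult. = 2 - rank(A - (-2)I) = 2 - 1 = 1
λ=-1: alg. mult. = 1, geom. mult. = 2 - rank(A - (-1)I) = 2 - 1 = 1
Sum of geometric multiplicities equals n, so A has n independent eigenvectors.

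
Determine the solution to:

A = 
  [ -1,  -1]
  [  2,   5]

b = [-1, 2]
Row reduce the augmented matrix [A|b]:
R2 → R2 + (2)·R1
REF = 
  [ -1,  -1,  -1]
  [  0,   3,   0]

Back-substitution:
x₂ = 0 / 3 = 0
x₁ = (-1 - (-1)(0)) / (-1) = 1

x = [1, 0]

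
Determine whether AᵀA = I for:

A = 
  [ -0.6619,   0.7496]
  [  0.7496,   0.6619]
Yes

AᵀA = 
  [  1,   0]
  [  0,   1]
≈ I (equal to I up to the 4-dp rounding of the entries)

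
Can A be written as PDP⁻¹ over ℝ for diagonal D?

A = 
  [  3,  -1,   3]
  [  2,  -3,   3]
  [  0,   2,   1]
Yes

Characteristic polynomial: det(λI - A) = λ³ - λ² - 13λ + 13
Testing integer divisors of the constant term: p(1) = 0, so (λ - 1) is a factor:
p(λ) = (λ - 1)(λ² - 13)
λ² - 13 = 0  ⇒  λ = (0 ± √((0)² - 4·(-13)))/2 = (0 ± √(52))/2
  = √13,  -√13
Eigenvalues: 1, √13, -√13  (≈ 1, 3.606, -3.606)
The two irrational eigenvalues are distinct (simple), so each has alg. mult. = geom. mult. = 1.
λ=1: alg. mult. = 1, geom. mult. = 3 - rank(A - (1)I) = 3 - 2 = 1
Sum of geometric multiplicities equals n, so A has n independent eigenvectors.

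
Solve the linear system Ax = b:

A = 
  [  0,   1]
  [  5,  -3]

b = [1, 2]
x = [1, 1]

Row reduce the augmented matrix [A|b]:
Swap R1 ↔ R2
REF = 
  [  5,  -3,   2]
  [  0,   1,   1]

Back-substitution:
x₂ = 1 / 1 = 1
x₁ = (2 - (-3)(1)) / 5 = 1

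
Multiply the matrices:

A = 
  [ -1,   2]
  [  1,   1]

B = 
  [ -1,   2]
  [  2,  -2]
A is 2×2 and B is 2×2, so AB is 2×2. Each entry is (row of A)·(column of B):
AB[1,1] = (-1)(-1) + (2)(2) = 5
AB[1,2] = (-1)(2) + (2)(-2) = -6
AB[2,1] = (1)(-1) + (1)(2) = 1
AB[2,2] = (1)(2) + (1)(-2) = 0

AB = 
  [  5,  -6]
  [  1,   0]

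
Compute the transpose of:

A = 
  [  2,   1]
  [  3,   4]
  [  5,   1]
Aᵀ = 
  [  2,   3,   5]
  [  1,   4,   1]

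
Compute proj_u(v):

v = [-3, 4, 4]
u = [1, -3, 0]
proj_u(v) = [-3/2, 9/2, 0]

v·u = (-3)(1) + (4)(-3) + (4)(0) = -15
u·u = (1)² + (-3)² + (0)² = 10
proj_u(v) = (v·u / u·u) × u = (-15/10) × u = (-3/2) × u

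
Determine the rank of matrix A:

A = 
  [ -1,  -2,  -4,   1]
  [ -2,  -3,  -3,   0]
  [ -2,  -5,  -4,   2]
rank(A) = 3

Row reduce:
R2 → R2 - (2)·R1
R3 → R3 - (2)·R1
R3 → R3 + (1)·R2
REF = 
  [ -1,  -2,  -4,   1]
  [  0,   1,   5,  -2]
  [  0,   0,   9,  -2]
Pivot columns: 1, 2, 3 → 3 pivots.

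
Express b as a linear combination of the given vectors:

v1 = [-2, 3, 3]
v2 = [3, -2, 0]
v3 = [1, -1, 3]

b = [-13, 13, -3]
c1 = 2, c2 = -2, c3 = -3

b = 2·v1 + -2·v2 + -3·v3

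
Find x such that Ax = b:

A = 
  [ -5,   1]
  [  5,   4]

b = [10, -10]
x = [-2, 0]

Row reduce the augmented matrix [A|b]:
R2 → R2 + (1)·R1
REF = 
  [ -5,   1,  10]
  [  0,   5,   0]

Back-substitution:
x₂ = 0 / 5 = 0
x₁ = (10 - (1)(0)) / (-5) = -2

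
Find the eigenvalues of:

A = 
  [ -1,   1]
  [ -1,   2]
tr(A) = 1, det(A) = -1
Characteristic polynomial: λ² - tr(A)λ + det(A) = λ² - λ - 1
λ² - λ - 1 = 0  ⇒  λ = (1 ± √((-1)² - 4·(-1)))/2 = (1 ± √(5))/2
  = (1 + √5)/2,  (1 - √5)/2

λ = (1 + √5)/2, (1 - √5)/2  (≈ 1.618, -0.618)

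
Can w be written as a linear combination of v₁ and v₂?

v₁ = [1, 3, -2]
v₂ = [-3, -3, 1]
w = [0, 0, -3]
No

Form the augmented matrix and row-reduce:
[v₁|v₂|w] = 
  [  1,  -3,   0]
  [  3,  -3,   0]
  [ -2,   1,  -3]
R2 → R2 - (3)·R1
R3 → R3 + (2)·R1
R3 → R3 + (5/6)·R2
REF = 
  [  1,  -3,   0]
  [  0,   6,   0]
  [  0,   0,  -3]

Row 3 reads [0 0 | -3], i.e. 0 = -3, so the system is inconsistent and w ∉ span{v₁, v₂}.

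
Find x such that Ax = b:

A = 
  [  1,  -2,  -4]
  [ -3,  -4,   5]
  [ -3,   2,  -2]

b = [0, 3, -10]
Row reduce the augmented matrix [A|b]:
R2 → R2 + (3)·R1
R3 → R3 + (3)·R1
R3 → R3 - (2/5)·R2
REF = 
  [    1,    -2,    -4,     0]
  [    0,   -10,    -7,     3]
  [    0,     0, -56/5, -56/5]

Back-substitution:
x₃ = (-56/5) / (-56/5) = 1
x₂ = (3 - (-7)(1)) / (-10) = -1
x₁ = (0 - (-2)(-1) - (-4)(1)) / 1 = 2

x = [2, -1, 1]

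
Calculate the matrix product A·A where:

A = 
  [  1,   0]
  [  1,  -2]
A² = A·A:
A²[1,1] = (1)(1) + (0)(1) = 1
A²[1,2] = (1)(0) + (0)(-2) = 0
A²[2,1] = (1)(1) + (-2)(1) = -1
A²[2,2] = (1)(0) + (-2)(-2) = 4
A² = 
  [  1,   0]
  [ -1,   4]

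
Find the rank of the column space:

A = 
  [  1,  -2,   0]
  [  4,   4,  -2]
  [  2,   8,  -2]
Row reduce:
R2 → R2 - (4)·R1
R3 → R3 - (2)·R1
R3 → R3 - (1)·R2
REF = 
  [  1,  -2,   0]
  [  0,  12,  -2]
  [  0,   0,   0]
Pivot columns: 1, 2 → 2 pivots.
dim(Col(A)) = number of pivot columns = 2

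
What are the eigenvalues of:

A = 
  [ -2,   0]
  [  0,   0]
tr(A) = -2, det(A) = 0
Characteristic polynomial: λ² - tr(A)λ + det(A) = λ² + 2λ
λ² + 2λ = λ(λ + 2)

λ = 0, -2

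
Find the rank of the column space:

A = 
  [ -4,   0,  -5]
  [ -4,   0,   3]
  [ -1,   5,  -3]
dim(Col(A)) = 3

Row reduce:
R2 → R2 - (1)·R1
R3 → R3 - (1/4)·R1
Swap R2 ↔ R3
REF = 
  [  -4,    0,   -5]
  [   0,    5, -7/4]
  [   0,    0,    8]
Pivot columns: 1, 2, 3 → 3 pivots.
dim(Col(A)) = number of pivot columns = 3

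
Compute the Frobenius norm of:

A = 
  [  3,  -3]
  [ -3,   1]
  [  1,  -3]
||A||_F = 6.164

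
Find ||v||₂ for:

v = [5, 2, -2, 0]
5.745

||v||₂ = √((5)² + (2)² + (-2)² + (0)²) = √33 = 5.745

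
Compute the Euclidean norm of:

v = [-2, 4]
4.472

||v||₂ = √((-2)² + (4)²) = √20 = 4.472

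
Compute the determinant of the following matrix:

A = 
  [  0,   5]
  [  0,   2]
0

For a 2×2 matrix, det = ad - bc = (0)(2) - (5)(0) = 0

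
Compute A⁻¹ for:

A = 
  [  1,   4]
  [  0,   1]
det(A) = (1)(1) - (4)(0) = 1
For a 2×2 matrix, A⁻¹ = (1/det(A)) · [[d, -b], [-c, a]]
    = (1) · [[1, -4], [0, 1]]

A⁻¹ = 
  [  1,  -4]
  [  0,   1]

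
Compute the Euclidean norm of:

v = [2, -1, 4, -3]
5.477

||v||₂ = √((2)² + (-1)² + (4)² + (-3)²) = √30 = 5.477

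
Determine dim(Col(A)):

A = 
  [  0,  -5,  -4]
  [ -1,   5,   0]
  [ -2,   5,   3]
Row reduce:
Swap R1 ↔ R2
R3 → R3 - (2)·R1
R3 → R3 - (1)·R2
REF = 
  [ -1,   5,   0]
  [  0,  -5,  -4]
  [  0,   0,   7]
Pivot columns: 1, 2, 3 → 3 pivots.
dim(Col(A)) = number of pivot columns = 3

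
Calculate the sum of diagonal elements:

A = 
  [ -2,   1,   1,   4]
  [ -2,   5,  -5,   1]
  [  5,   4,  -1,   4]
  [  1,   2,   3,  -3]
-1

tr(A) = -2 + 5 + -1 + -3 = -1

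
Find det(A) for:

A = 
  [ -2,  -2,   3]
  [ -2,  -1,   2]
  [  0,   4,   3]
-14

Cofactor expansion along row 1:
det(A) = (-2)·((-1)(3) - (2)(4)) - (-2)·((-2)(3) - (2)(0)) + (3)·((-2)(4) - (-1)(0))
  = (-2)(-11) - (-2)(-6) + (3)(-8)
  = -14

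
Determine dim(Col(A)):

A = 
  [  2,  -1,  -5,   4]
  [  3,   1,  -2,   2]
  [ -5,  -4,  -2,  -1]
Row reduce:
R2 → R2 - (3/2)·R1
R3 → R3 + (5/2)·R1
R3 → R3 + (13/5)·R2
REF = 
  [   2,   -1,   -5,    4]
  [   0,  5/2, 11/2,   -4]
  [   0,    0, -1/5, -7/5]
Pivot columns: 1, 2, 3 → 3 pivots.
dim(Col(A)) = number of pivot columns = 3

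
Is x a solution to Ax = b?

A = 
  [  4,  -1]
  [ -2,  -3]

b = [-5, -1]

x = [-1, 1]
Yes

Ax = [-5, -1] = b ✓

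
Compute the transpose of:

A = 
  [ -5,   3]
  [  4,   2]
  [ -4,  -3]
Aᵀ = 
  [ -5,   4,  -4]
  [  3,   2,  -3]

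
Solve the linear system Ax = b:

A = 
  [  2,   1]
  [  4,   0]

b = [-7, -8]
Row reduce the augmented matrix [A|b]:
R2 → R2 - (2)·R1
REF = 
  [  2,   1,  -7]
  [  0,  -2,   6]

Back-substitution:
x₂ = 6 / (-2) = -3
x₁ = (-7 - (1)(-3)) / 2 = -2

x = [-2, -3]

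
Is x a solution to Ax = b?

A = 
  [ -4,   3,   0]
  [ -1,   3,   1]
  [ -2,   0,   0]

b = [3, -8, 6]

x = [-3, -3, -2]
Yes

Ax = [3, -8, 6] = b ✓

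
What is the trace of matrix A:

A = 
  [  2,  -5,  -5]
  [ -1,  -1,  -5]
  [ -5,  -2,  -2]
-1

tr(A) = 2 + -1 + -2 = -1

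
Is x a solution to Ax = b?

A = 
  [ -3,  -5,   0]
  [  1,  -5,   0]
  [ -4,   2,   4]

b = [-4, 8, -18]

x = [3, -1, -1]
Yes

Ax = [-4, 8, -18] = b ✓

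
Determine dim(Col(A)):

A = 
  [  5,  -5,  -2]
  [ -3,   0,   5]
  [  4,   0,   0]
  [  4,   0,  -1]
Row reduce:
R2 → R2 + (3/5)·R1
R3 → R3 - (4/5)·R1
R4 → R4 - (4/5)·R1
R3 → R3 + (4/3)·R2
R4 → R4 + (4/3)·R2
R4 → R4 - (17/20)·R3
REF = 
  [   5,   -5,   -2]
  [   0,   -3, 19/5]
  [   0,    0, 20/3]
  [   0,    0,    0]
Pivot columns: 1, 2, 3 → 3 pivots.
dim(Col(A)) = number of pivot columns = 3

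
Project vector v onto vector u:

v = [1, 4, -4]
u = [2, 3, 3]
proj_u(v) = [2/11, 3/11, 3/11]

v·u = (1)(2) + (4)(3) + (-4)(3) = 2
u·u = (2)² + (3)² + (3)² = 22
proj_u(v) = (v·u / u·u) × u = (2/22) × u = (1/11) × u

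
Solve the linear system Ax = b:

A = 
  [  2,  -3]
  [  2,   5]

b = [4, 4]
x = [2, 0]

Row reduce the augmented matrix [A|b]:
R2 → R2 - (1)·R1
REF = 
  [  2,  -3,   4]
  [  0,   8,   0]

Back-substitution:
x₂ = 0 / 8 = 0
x₁ = (4 - (-3)(0)) / 2 = 2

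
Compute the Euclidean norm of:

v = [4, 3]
5

||v||₂ = √((4)² + (3)²) = √25 = 5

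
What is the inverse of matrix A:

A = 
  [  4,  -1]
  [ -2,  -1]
det(A) = (4)(-1) - (-1)(-2) = -6
For a 2×2 matrix, A⁻¹ = (1/det(A)) · [[d, -b], [-c, a]]
    = (-1/6) · [[-1, 1], [2, 4]]

A⁻¹ = 
  [ 1/6, -1/6]
  [-1/3, -2/3]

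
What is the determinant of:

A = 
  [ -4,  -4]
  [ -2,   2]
For a 2×2 matrix, det = ad - bc = (-4)(2) - (-4)(-2) = -16

det(A) = -16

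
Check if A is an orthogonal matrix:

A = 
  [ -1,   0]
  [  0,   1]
Yes

AᵀA = 
  [  1,   0]
  [  0,   1]
= I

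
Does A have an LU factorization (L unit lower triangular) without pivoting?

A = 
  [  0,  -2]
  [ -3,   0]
No.
A[1,1] = 0 but A[2,1] = -3 ≠ 0. Any LU with L unit lower triangular has (LU)[1,1] = U[1,1] and (LU)[2,1] = L[2,1]·U[1,1]; matching A forces U[1,1] = 0, which then forces (LU)[2,1] = 0 ≠ -3. A row swap (pivoting) is required.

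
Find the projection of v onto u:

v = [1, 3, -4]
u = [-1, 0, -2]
v·u = (1)(-1) + (3)(0) + (-4)(-2) = 7
u·u = (-1)² + (0)² + (-2)² = 5
proj_u(v) = (v·u / u·u) × u = (7/5) × u

proj_u(v) = [-7/5, 0, -14/5]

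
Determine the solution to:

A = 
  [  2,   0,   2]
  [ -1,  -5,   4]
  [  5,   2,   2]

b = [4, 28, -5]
x = [-1, -3, 3]

Row reduce the augmented matrix [A|b]:
R2 → R2 + (1/2)·R1
R3 → R3 - (5/2)·R1
R3 → R3 + (2/5)·R2
REF = 
  [  2,   0,   2,   4]
  [  0,  -5,   5,  30]
  [  0,   0,  -1,  -3]

Back-substitution:
x₃ = (-3) / (-1) = 3
x₂ = (30 - (5)(3)) / (-5) = -3
x₁ = (4 - (0)(-3) - (2)(3)) / 2 = -1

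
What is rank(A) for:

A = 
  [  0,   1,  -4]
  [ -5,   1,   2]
rank(A) = 2

Row reduce:
Swap R1 ↔ R2
REF = 
  [ -5,   1,   2]
  [  0,   1,  -4]
Pivot columns: 1, 2 → 2 pivots.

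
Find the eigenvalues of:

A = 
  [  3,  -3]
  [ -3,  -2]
tr(A) = 1, det(A) = -15
Characteristic polynomial: λ² - tr(A)λ + det(A) = λ² - λ - 15
λ² - λ - 15 = 0  ⇒  λ = (1 ± √((-1)² - 4·(-15)))/2 = (1 ± √(61))/2
  = (1 + √61)/2,  (1 - √61)/2

λ = (1 + √61)/2, (1 - √61)/2  (≈ 4.405, -3.405)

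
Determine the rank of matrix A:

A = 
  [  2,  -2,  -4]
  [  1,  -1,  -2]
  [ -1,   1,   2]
Row reduce:
R2 → R2 - (1/2)·R1
R3 → R3 + (1/2)·R1
REF = 
  [  2,  -2,  -4]
  [  0,   0,   0]
  [  0,   0,   0]
Pivot columns: 1 → 1 pivot.

rank(A) = 1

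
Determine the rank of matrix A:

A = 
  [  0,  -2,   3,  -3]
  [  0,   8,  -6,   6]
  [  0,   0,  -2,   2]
Row reduce:
R2 → R2 + (4)·R1
R3 → R3 + (1/3)·R2
REF = 
  [  0,  -2,   3,  -3]
  [  0,   0,   6,  -6]
  [  0,   0,   0,   0]
Pivot columns: 2, 3 → 2 pivots.

rank(A) = 2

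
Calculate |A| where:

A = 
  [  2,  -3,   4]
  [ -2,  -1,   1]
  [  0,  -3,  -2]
Cofactor expansion along row 1:
det(A) = (2)·((-1)(-2) - (1)(-3)) - (-3)·((-2)(-2) - (1)(0)) + (4)·((-2)(-3) - (-1)(0))
  = (2)(5) - (-3)(4) + (4)(6)
  = 46

det(A) = 46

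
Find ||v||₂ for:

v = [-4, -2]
4.472

||v||₂ = √((-4)² + (-2)²) = √20 = 4.472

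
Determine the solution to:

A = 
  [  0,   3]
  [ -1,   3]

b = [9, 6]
x = [3, 3]

Row reduce the augmented matrix [A|b]:
Swap R1 ↔ R2
REF = 
  [ -1,   3,   6]
  [  0,   3,   9]

Back-substitution:
x₂ = 9 / 3 = 3
x₁ = (6 - (3)(3)) / (-1) = 3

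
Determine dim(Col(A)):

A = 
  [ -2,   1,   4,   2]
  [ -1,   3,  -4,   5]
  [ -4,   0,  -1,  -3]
dim(Col(A)) = 3

Row reduce:
R2 → R2 - (1/2)·R1
R3 → R3 - (2)·R1
R3 → R3 + (4/5)·R2
REF = 
  [   -2,     1,     4,     2]
  [    0,   5/2,    -6,     4]
  [    0,     0, -69/5, -19/5]
Pivot columns: 1, 2, 3 → 3 pivots.
dim(Col(A)) = number of pivot columns = 3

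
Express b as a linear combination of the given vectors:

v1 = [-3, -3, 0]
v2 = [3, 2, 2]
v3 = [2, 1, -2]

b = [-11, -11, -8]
c1 = 3, c2 = -2, c3 = 2

b = 3·v1 + -2·v2 + 2·v3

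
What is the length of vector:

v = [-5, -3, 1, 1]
6

||v||₂ = √((-5)² + (-3)² + (1)² + (1)²) = √36 = 6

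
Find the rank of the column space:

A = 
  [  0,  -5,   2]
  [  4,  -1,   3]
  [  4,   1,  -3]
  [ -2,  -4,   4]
dim(Col(A)) = 3

Row reduce:
Swap R1 ↔ R2
R3 → R3 - (1)·R1
R4 → R4 + (1/2)·R1
R3 → R3 + (2/5)·R2
R4 → R4 - (9/10)·R2
R4 → R4 + (37/52)·R3
REF = 
  [    4,    -1,     3]
  [    0,    -5,     2]
  [    0,     0, -26/5]
  [    0,     0,     0]
Pivot columns: 1, 2, 3 → 3 pivots.
dim(Col(A)) = number of pivot columns = 3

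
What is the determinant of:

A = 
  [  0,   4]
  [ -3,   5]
For a 2×2 matrix, det = ad - bc = (0)(5) - (4)(-3) = 12

det(A) = 12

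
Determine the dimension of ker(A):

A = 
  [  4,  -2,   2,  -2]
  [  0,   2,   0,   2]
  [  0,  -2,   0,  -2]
nullity(A) = 2

Row reduce:
R3 → R3 + (1)·R2
REF = 
  [  4,  -2,   2,  -2]
  [  0,   2,   0,   2]
  [  0,   0,   0,   0]
Pivot columns: 1, 2 → 2 pivots.
rank(A) = 2, so nullity(A) = 4 - 2 = 2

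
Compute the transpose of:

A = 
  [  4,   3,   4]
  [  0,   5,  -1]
Aᵀ = 
  [  4,   0]
  [  3,   5]
  [  4,  -1]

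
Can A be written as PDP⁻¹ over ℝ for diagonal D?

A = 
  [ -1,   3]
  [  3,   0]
Yes

tr(A) = -1, det(A) = -9
Characteristic polynomial: λ² - tr(A)λ + det(A) = λ² + λ - 9
λ² + λ - 9 = 0  ⇒  λ = (-1 ± √((1)² - 4·(-9)))/2 = (-1 ± √(37))/2
  = (-1 + √37)/2,  (-1 - √37)/2
Eigenvalues: (-1 + √37)/2, (-1 - √37)/2  (≈ 2.541, -3.541)
The two irrational eigenvalues are distinct (simple), so each has alg. mult. = geom. mult. = 1.
Sum of geometric multiplicities equals n, so A has n independent eigenvectors.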